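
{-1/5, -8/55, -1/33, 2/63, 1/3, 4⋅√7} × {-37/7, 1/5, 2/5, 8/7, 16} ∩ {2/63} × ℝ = {2/63} × {-37/7, 1/5, 2/5, 8/7, 16}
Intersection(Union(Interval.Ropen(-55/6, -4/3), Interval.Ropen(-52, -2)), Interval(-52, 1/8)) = Interval.Ropen(-52, -4/3)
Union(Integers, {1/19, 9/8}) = Union({1/19, 9/8}, Integers)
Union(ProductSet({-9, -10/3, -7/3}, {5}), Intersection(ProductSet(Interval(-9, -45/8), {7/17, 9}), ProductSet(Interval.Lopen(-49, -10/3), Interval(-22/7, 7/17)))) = Union(ProductSet({-9, -10/3, -7/3}, {5}), ProductSet(Interval(-9, -45/8), {7/17}))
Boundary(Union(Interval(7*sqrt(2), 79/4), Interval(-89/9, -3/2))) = {-89/9, -3/2, 79/4, 7*sqrt(2)}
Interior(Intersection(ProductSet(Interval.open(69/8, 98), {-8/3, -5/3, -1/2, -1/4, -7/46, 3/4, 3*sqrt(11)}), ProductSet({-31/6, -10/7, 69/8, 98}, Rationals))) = EmptySet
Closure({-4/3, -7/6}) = {-4/3, -7/6}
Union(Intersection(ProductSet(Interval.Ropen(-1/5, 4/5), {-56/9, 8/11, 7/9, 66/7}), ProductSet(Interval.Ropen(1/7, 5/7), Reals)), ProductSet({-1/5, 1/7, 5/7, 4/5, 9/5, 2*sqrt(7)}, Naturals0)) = Union(ProductSet({-1/5, 1/7, 5/7, 4/5, 9/5, 2*sqrt(7)}, Naturals0), ProductSet(Interval.Ropen(1/7, 5/7), {-56/9, 8/11, 7/9, 66/7}))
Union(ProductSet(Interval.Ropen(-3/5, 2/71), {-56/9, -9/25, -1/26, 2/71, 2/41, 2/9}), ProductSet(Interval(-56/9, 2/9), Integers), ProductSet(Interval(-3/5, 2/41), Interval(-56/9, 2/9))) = Union(ProductSet(Interval(-56/9, 2/9), Integers), ProductSet(Interval(-3/5, 2/41), Interval(-56/9, 2/9)))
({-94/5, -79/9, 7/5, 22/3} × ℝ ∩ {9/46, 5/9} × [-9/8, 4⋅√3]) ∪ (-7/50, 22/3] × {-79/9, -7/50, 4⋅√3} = (-7/50, 22/3] × {-79/9, -7/50, 4⋅√3}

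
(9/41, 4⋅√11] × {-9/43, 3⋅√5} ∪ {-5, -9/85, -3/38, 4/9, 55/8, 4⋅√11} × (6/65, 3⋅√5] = ((9/41, 4⋅√11] × {-9/43, 3⋅√5}) ∪ ({-5, -9/85, -3/38, 4/9, 55/8, 4⋅√11} × (6/65, 3⋅√5])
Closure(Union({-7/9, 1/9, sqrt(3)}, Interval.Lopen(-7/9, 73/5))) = Interval(-7/9, 73/5)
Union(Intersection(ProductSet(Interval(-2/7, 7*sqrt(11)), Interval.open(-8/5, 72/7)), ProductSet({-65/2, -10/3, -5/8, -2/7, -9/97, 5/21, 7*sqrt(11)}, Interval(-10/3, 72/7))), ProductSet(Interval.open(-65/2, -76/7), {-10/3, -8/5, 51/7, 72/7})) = Union(ProductSet({-2/7, -9/97, 5/21, 7*sqrt(11)}, Interval.open(-8/5, 72/7)), ProductSet(Interval.open(-65/2, -76/7), {-10/3, -8/5, 51/7, 72/7}))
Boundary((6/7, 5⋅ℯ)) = {6/7, 5⋅ℯ}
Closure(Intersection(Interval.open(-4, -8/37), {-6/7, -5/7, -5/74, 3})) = {-6/7, -5/7}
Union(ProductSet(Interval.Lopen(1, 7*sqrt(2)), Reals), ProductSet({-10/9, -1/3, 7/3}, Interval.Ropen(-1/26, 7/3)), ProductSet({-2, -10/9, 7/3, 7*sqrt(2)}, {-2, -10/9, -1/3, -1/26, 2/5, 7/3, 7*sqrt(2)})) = Union(ProductSet({-10/9, -1/3, 7/3}, Interval.Ropen(-1/26, 7/3)), ProductSet({-2, -10/9, 7/3, 7*sqrt(2)}, {-2, -10/9, -1/3, -1/26, 2/5, 7/3, 7*sqrt(2)}), ProductSet(Interval.Lopen(1, 7*sqrt(2)), Reals))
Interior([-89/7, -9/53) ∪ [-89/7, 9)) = (-89/7, 9)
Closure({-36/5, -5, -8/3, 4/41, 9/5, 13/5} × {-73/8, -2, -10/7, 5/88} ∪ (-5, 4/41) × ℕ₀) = ([-5, 4/41] × ℕ₀) ∪ ({-36/5, -5, -8/3, 4/41, 9/5, 13/5} × {-73/8, -2, -10/7, 5/88})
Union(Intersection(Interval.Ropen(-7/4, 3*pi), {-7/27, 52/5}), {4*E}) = {-7/27, 4*E}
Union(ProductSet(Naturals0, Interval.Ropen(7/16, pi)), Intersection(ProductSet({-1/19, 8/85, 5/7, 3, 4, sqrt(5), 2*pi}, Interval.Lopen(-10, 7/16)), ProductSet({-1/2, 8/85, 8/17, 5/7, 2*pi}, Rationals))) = Union(ProductSet({8/85, 5/7, 2*pi}, Intersection(Interval.Lopen(-10, 7/16), Rationals)), ProductSet(Naturals0, Interval.Ropen(7/16, pi)))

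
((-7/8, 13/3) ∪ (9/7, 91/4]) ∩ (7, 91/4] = (7, 91/4]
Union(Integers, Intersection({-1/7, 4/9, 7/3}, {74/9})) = Integers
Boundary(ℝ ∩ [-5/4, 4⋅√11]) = {-5/4, 4⋅√11}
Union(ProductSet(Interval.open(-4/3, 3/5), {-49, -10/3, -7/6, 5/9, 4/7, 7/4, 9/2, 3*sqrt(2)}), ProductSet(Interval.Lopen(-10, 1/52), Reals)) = Union(ProductSet(Interval.Lopen(-10, 1/52), Reals), ProductSet(Interval.open(-4/3, 3/5), {-49, -10/3, -7/6, 5/9, 4/7, 7/4, 9/2, 3*sqrt(2)}))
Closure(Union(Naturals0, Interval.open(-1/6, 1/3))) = Union(Complement(Naturals0, Interval.open(-1/6, 1/3)), Interval(-1/6, 1/3), Naturals0)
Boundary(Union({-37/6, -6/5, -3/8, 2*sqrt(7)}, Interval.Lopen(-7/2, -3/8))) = {-37/6, -7/2, -3/8, 2*sqrt(7)}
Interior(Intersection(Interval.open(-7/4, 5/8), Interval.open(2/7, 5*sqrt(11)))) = Interval.open(2/7, 5/8)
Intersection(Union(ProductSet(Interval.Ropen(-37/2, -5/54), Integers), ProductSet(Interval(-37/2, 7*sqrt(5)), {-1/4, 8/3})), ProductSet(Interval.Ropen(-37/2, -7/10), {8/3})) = ProductSet(Interval.Ropen(-37/2, -7/10), {8/3})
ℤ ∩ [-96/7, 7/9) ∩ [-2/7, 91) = {0}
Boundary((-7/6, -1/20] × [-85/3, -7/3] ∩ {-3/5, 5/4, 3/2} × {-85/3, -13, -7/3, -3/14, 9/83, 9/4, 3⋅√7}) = {-3/5} × {-85/3, -13, -7/3}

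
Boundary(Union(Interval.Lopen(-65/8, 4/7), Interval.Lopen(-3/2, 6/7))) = {-65/8, 6/7}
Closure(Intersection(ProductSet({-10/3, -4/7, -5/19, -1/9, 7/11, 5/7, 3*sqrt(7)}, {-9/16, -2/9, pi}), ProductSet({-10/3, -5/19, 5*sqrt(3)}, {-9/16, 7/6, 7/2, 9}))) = ProductSet({-10/3, -5/19}, {-9/16})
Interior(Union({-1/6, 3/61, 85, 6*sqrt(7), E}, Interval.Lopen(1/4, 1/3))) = Interval.open(1/4, 1/3)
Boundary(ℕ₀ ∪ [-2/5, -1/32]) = {-2/5, -1/32} ∪ (ℕ₀ \ (-2/5, -1/32))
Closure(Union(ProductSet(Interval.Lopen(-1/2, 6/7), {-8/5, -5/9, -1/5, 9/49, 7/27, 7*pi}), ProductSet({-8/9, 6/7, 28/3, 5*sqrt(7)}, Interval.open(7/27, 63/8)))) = Union(ProductSet({-8/9, 6/7, 28/3, 5*sqrt(7)}, Interval(7/27, 63/8)), ProductSet(Interval(-1/2, 6/7), {-8/5, -5/9, -1/5, 9/49, 7/27, 7*pi}))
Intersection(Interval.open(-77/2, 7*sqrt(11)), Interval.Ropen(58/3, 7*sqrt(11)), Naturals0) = Range(20, 24, 1)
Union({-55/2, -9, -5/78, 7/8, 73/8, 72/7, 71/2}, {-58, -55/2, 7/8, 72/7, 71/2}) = {-58, -55/2, -9, -5/78, 7/8, 73/8, 72/7, 71/2}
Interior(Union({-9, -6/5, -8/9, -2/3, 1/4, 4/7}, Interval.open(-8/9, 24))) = Interval.open(-8/9, 24)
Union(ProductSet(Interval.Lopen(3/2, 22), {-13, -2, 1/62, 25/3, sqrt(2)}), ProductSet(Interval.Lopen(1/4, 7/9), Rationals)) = Union(ProductSet(Interval.Lopen(1/4, 7/9), Rationals), ProductSet(Interval.Lopen(3/2, 22), {-13, -2, 1/62, 25/3, sqrt(2)}))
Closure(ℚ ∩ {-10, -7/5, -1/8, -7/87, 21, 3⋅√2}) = {-10, -7/5, -1/8, -7/87, 21}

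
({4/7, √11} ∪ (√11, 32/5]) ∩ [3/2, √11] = {√11}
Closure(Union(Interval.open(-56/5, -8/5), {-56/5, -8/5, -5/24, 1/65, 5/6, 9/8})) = Union({-5/24, 1/65, 5/6, 9/8}, Interval(-56/5, -8/5))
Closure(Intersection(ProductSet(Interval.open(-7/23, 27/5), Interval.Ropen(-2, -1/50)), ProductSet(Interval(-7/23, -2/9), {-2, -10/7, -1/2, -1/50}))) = ProductSet(Interval(-7/23, -2/9), {-2, -10/7, -1/2})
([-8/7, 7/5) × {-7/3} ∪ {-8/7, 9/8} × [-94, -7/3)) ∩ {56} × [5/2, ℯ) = ∅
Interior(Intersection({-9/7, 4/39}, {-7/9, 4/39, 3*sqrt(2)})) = EmptySet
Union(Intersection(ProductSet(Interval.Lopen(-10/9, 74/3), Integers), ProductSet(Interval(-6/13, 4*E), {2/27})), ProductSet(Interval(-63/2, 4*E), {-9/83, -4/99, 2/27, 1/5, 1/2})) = ProductSet(Interval(-63/2, 4*E), {-9/83, -4/99, 2/27, 1/5, 1/2})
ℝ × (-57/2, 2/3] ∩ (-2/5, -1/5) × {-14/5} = (-2/5, -1/5) × {-14/5}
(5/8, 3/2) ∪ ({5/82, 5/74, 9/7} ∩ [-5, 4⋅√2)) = {5/82, 5/74} ∪ (5/8, 3/2)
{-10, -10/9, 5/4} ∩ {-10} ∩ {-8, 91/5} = ∅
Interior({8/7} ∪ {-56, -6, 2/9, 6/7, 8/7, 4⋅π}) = ∅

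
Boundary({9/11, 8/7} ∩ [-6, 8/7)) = {9/11}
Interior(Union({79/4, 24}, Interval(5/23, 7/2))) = Interval.open(5/23, 7/2)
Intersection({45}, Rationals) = {45}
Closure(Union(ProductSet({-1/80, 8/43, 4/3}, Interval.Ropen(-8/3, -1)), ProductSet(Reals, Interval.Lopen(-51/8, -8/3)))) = Union(ProductSet({-1/80, 8/43, 4/3}, Interval(-8/3, -1)), ProductSet(Reals, Interval(-51/8, -8/3)))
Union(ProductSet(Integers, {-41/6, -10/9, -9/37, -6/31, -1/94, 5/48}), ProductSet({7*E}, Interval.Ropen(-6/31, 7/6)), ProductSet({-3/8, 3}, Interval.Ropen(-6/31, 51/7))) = Union(ProductSet({7*E}, Interval.Ropen(-6/31, 7/6)), ProductSet({-3/8, 3}, Interval.Ropen(-6/31, 51/7)), ProductSet(Integers, {-41/6, -10/9, -9/37, -6/31, -1/94, 5/48}))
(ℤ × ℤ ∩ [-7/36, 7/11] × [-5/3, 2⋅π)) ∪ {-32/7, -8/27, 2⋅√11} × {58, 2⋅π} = ({0} × {-1, 0, …, 6}) ∪ ({-32/7, -8/27, 2⋅√11} × {58, 2⋅π})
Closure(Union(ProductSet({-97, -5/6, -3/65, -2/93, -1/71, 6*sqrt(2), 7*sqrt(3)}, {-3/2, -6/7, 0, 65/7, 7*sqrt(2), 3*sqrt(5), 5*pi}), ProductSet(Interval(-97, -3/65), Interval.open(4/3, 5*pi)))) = Union(ProductSet({-97, -5/6, -3/65, -2/93, -1/71, 6*sqrt(2), 7*sqrt(3)}, {-3/2, -6/7, 0, 65/7, 7*sqrt(2), 3*sqrt(5), 5*pi}), ProductSet(Interval(-97, -3/65), Interval(4/3, 5*pi)))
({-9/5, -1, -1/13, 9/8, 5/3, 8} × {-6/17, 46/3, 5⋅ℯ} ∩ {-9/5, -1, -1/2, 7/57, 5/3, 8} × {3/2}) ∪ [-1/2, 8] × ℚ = [-1/2, 8] × ℚ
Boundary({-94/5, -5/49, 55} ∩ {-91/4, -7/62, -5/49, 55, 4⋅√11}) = {-5/49, 55}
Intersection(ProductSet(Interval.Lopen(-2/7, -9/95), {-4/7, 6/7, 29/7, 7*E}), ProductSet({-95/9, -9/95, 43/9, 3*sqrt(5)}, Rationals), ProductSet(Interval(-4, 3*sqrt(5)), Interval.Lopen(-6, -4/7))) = ProductSet({-9/95}, {-4/7})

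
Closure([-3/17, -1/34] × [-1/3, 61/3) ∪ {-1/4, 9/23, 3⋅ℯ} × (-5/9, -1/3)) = ([-3/17, -1/34] × [-1/3, 61/3]) ∪ ({-1/4, 9/23, 3⋅ℯ} × [-5/9, -1/3])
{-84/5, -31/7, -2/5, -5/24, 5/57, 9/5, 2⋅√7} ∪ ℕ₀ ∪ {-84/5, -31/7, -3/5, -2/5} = {-84/5, -31/7, -3/5, -2/5, -5/24, 5/57, 9/5, 2⋅√7} ∪ ℕ₀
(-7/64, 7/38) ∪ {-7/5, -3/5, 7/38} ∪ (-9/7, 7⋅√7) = {-7/5} ∪ (-9/7, 7⋅√7)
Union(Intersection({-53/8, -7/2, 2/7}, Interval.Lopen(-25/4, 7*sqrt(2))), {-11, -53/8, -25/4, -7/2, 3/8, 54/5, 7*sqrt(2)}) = {-11, -53/8, -25/4, -7/2, 2/7, 3/8, 54/5, 7*sqrt(2)}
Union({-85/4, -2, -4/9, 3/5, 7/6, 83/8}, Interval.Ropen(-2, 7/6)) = Union({-85/4, 83/8}, Interval(-2, 7/6))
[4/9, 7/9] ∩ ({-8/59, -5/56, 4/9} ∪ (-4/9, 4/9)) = {4/9}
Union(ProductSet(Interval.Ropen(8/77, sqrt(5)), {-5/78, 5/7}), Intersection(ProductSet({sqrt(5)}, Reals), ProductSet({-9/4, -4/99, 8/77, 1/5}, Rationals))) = ProductSet(Interval.Ropen(8/77, sqrt(5)), {-5/78, 5/7})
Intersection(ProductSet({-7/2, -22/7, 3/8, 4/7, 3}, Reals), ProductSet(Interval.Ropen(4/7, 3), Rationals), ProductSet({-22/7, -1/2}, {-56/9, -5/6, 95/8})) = EmptySet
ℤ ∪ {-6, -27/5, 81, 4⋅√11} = ℤ ∪ {-27/5, 4⋅√11}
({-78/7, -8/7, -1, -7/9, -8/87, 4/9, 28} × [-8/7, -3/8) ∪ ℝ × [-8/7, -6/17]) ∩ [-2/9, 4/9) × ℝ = [-2/9, 4/9) × [-8/7, -6/17]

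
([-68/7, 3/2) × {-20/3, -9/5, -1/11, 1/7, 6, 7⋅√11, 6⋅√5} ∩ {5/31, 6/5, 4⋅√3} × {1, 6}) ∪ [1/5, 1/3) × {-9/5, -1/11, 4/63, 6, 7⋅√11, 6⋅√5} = ({5/31, 6/5} × {6}) ∪ ([1/5, 1/3) × {-9/5, -1/11, 4/63, 6, 7⋅√11, 6⋅√5})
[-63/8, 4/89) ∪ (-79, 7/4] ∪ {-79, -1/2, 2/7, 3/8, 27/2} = [-79, 7/4] ∪ {27/2}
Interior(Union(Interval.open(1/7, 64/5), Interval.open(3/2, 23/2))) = Interval.open(1/7, 64/5)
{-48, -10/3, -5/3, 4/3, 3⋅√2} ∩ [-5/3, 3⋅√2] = {-5/3, 4/3, 3⋅√2}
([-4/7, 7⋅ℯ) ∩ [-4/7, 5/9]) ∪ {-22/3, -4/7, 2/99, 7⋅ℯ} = {-22/3, 7⋅ℯ} ∪ [-4/7, 5/9]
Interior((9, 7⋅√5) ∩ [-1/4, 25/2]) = (9, 25/2)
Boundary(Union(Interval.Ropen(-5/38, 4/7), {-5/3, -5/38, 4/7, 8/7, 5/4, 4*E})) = {-5/3, -5/38, 4/7, 8/7, 5/4, 4*E}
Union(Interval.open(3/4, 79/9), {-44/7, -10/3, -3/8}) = Union({-44/7, -10/3, -3/8}, Interval.open(3/4, 79/9))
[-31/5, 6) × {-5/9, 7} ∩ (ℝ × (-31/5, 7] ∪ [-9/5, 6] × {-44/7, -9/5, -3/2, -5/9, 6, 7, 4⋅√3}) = [-31/5, 6) × {-5/9, 7}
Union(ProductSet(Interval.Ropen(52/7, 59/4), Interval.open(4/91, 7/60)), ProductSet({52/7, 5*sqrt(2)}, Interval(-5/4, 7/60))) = Union(ProductSet({52/7, 5*sqrt(2)}, Interval(-5/4, 7/60)), ProductSet(Interval.Ropen(52/7, 59/4), Interval.open(4/91, 7/60)))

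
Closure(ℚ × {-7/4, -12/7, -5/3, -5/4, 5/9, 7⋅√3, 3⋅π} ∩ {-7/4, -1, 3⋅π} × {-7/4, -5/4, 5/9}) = {-7/4, -1} × {-7/4, -5/4, 5/9}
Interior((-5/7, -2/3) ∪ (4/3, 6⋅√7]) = (-5/7, -2/3) ∪ (4/3, 6⋅√7)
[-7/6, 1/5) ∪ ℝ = (-∞, ∞)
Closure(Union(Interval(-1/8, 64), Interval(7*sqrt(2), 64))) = Interval(-1/8, 64)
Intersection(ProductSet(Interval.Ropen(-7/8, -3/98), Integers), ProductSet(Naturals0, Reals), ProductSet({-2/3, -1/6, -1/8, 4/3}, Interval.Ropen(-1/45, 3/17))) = EmptySet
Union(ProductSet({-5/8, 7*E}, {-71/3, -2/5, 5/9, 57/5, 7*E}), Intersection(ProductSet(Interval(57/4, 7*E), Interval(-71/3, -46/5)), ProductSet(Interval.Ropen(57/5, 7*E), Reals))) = Union(ProductSet({-5/8, 7*E}, {-71/3, -2/5, 5/9, 57/5, 7*E}), ProductSet(Interval.Ropen(57/4, 7*E), Interval(-71/3, -46/5)))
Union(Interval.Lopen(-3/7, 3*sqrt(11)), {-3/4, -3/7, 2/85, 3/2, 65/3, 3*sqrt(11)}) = Union({-3/4, 65/3}, Interval(-3/7, 3*sqrt(11)))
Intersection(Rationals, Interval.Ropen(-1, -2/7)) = Intersection(Interval.Ropen(-1, -2/7), Rationals)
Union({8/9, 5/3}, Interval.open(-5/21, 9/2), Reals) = Interval(-oo, oo)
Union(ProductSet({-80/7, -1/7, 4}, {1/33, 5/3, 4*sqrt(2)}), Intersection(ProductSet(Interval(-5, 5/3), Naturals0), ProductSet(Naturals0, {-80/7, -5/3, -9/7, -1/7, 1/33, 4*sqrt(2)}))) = ProductSet({-80/7, -1/7, 4}, {1/33, 5/3, 4*sqrt(2)})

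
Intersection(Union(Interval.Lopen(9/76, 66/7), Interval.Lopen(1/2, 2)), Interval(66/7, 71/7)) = {66/7}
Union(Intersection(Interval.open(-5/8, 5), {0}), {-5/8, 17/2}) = {-5/8, 0, 17/2}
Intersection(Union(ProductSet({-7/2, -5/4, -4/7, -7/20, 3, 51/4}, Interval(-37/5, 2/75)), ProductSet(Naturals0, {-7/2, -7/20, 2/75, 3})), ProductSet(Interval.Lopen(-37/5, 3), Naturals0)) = Union(ProductSet({-7/2, -5/4, -4/7, -7/20, 3}, Range(0, 1, 1)), ProductSet(Range(0, 4, 1), {3}))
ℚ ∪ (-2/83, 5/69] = ℚ ∪ [-2/83, 5/69]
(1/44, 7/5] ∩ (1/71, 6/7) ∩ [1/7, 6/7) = [1/7, 6/7)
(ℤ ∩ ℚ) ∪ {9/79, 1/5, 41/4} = ℤ ∪ {9/79, 1/5, 41/4}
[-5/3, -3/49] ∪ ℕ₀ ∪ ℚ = ℚ ∪ [-5/3, -3/49]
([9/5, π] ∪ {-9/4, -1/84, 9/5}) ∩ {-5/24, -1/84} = {-1/84}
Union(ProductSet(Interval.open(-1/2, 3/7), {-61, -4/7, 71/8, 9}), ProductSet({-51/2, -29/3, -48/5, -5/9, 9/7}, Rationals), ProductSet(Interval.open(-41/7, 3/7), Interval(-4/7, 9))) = Union(ProductSet({-51/2, -29/3, -48/5, -5/9, 9/7}, Rationals), ProductSet(Interval.open(-41/7, 3/7), Interval(-4/7, 9)), ProductSet(Interval.open(-1/2, 3/7), {-61, -4/7, 71/8, 9}))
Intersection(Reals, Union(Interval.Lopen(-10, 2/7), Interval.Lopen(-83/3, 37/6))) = Interval.Lopen(-83/3, 37/6)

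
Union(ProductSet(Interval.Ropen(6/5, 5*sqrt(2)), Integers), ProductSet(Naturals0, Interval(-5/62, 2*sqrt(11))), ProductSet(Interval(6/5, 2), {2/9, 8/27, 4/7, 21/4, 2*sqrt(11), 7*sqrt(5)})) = Union(ProductSet(Interval(6/5, 2), {2/9, 8/27, 4/7, 21/4, 2*sqrt(11), 7*sqrt(5)}), ProductSet(Interval.Ropen(6/5, 5*sqrt(2)), Integers), ProductSet(Naturals0, Interval(-5/62, 2*sqrt(11))))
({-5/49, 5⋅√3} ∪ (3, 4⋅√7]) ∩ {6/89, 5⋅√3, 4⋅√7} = {5⋅√3, 4⋅√7}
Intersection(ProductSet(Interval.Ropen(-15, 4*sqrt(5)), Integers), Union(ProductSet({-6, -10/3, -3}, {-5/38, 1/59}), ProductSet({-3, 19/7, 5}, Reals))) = ProductSet({-3, 19/7, 5}, Integers)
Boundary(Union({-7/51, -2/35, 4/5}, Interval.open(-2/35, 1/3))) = {-7/51, -2/35, 1/3, 4/5}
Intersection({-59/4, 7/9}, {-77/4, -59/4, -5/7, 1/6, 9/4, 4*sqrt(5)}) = {-59/4}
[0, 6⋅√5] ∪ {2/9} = [0, 6⋅√5]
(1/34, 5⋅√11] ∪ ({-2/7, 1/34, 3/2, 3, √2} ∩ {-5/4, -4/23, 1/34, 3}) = [1/34, 5⋅√11]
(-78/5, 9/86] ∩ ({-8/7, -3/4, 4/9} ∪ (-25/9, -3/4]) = (-25/9, -3/4]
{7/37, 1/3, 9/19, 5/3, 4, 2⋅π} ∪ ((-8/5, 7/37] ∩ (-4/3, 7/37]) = (-4/3, 7/37] ∪ {1/3, 9/19, 5/3, 4, 2⋅π}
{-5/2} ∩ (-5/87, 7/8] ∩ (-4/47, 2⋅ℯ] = ∅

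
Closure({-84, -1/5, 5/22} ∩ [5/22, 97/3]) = {5/22}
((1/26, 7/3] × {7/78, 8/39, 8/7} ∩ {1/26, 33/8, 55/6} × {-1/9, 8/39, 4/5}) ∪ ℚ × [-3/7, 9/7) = ℚ × [-3/7, 9/7)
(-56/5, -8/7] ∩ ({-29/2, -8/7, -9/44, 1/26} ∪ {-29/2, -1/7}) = {-8/7}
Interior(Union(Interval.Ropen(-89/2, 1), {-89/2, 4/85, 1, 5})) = Interval.open(-89/2, 1)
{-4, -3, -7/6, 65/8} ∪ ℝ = ℝ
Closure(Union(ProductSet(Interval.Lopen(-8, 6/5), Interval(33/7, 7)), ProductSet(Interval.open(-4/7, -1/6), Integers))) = Union(ProductSet(Interval(-8, 6/5), Interval(33/7, 7)), ProductSet(Interval(-4/7, -1/6), Complement(Integers, Interval.open(33/7, 7))), ProductSet(Interval.open(-4/7, -1/6), Integers))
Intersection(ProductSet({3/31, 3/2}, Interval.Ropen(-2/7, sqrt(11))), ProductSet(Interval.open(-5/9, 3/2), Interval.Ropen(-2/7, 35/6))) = ProductSet({3/31}, Interval.Ropen(-2/7, sqrt(11)))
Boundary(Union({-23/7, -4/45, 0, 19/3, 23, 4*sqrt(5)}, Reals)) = EmptySet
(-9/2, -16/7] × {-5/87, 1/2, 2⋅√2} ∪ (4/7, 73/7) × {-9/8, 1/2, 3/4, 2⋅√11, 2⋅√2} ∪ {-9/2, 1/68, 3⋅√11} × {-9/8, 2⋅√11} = ((-9/2, -16/7] × {-5/87, 1/2, 2⋅√2}) ∪ ({-9/2, 1/68, 3⋅√11} × {-9/8, 2⋅√11}) ∪ ((4/7, 73/7) × {-9/8, 1/2, 3/4, 2⋅√11, 2⋅√2})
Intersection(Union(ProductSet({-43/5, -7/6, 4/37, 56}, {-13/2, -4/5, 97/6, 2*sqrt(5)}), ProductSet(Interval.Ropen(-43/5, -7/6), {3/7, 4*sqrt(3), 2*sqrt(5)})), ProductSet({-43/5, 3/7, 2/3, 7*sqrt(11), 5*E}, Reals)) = ProductSet({-43/5}, {-13/2, -4/5, 3/7, 97/6, 4*sqrt(3), 2*sqrt(5)})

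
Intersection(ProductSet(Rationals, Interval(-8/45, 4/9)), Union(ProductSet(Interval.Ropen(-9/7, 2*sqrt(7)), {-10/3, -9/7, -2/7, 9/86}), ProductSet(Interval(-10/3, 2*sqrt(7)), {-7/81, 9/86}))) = ProductSet(Intersection(Interval(-10/3, 2*sqrt(7)), Rationals), {-7/81, 9/86})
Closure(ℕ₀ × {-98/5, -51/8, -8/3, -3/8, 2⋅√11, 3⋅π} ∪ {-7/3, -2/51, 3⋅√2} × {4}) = ({-7/3, -2/51, 3⋅√2} × {4}) ∪ (ℕ₀ × {-98/5, -51/8, -8/3, -3/8, 2⋅√11, 3⋅π})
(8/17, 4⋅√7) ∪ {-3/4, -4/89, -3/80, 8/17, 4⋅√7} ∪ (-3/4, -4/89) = [-3/4, -4/89] ∪ {-3/80} ∪ [8/17, 4⋅√7]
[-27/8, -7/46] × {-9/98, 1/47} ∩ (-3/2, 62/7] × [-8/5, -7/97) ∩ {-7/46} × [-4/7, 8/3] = {-7/46} × {-9/98}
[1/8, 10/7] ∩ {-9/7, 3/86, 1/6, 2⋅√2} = {1/6}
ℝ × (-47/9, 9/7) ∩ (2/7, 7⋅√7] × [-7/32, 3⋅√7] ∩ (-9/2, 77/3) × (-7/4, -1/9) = (2/7, 7⋅√7] × [-7/32, -1/9)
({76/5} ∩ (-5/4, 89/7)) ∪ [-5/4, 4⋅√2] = [-5/4, 4⋅√2]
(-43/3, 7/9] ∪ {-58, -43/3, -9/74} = {-58} ∪ [-43/3, 7/9]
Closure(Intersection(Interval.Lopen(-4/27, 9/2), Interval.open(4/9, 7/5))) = Interval(4/9, 7/5)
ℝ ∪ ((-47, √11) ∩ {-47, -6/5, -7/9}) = ℝ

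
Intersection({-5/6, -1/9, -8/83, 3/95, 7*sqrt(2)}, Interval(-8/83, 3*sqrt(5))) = {-8/83, 3/95}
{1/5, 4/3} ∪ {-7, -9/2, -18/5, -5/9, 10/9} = {-7, -9/2, -18/5, -5/9, 1/5, 10/9, 4/3}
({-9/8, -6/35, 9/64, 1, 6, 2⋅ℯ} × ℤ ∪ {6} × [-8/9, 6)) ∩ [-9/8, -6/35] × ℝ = {-9/8, -6/35} × ℤ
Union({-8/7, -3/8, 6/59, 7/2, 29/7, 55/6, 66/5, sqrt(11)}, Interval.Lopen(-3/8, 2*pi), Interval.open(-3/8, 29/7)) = Union({-8/7, 55/6, 66/5}, Interval(-3/8, 2*pi))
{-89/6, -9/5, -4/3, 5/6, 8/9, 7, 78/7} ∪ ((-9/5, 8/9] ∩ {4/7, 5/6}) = {-89/6, -9/5, -4/3, 4/7, 5/6, 8/9, 7, 78/7}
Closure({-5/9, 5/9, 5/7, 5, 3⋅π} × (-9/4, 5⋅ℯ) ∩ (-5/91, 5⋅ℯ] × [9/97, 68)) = {5/9, 5/7, 5, 3⋅π} × [9/97, 5⋅ℯ]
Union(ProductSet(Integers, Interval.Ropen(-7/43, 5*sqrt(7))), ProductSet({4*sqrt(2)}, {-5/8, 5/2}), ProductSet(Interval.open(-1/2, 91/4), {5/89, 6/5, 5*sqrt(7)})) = Union(ProductSet({4*sqrt(2)}, {-5/8, 5/2}), ProductSet(Integers, Interval.Ropen(-7/43, 5*sqrt(7))), ProductSet(Interval.open(-1/2, 91/4), {5/89, 6/5, 5*sqrt(7)}))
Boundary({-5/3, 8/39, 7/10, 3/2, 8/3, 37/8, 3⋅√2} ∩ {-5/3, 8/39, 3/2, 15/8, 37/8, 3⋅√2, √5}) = {-5/3, 8/39, 3/2, 37/8, 3⋅√2}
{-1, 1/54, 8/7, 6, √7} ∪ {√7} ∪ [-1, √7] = [-1, √7] ∪ {6}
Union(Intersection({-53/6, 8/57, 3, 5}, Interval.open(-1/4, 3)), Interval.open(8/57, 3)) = Interval.Ropen(8/57, 3)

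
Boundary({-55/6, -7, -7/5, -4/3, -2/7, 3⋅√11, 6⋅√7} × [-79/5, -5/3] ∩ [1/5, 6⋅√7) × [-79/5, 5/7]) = {3⋅√11} × [-79/5, -5/3]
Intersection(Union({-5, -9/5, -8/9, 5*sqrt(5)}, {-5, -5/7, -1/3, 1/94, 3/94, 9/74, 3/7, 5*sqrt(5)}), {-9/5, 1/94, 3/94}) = {-9/5, 1/94, 3/94}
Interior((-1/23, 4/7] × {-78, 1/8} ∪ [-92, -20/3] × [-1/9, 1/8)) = (-92, -20/3) × (-1/9, 1/8)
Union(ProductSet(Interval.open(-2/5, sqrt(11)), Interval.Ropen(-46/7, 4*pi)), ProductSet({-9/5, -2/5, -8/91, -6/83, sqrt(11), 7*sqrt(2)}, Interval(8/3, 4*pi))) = Union(ProductSet({-9/5, -2/5, -8/91, -6/83, sqrt(11), 7*sqrt(2)}, Interval(8/3, 4*pi)), ProductSet(Interval.open(-2/5, sqrt(11)), Interval.Ropen(-46/7, 4*pi)))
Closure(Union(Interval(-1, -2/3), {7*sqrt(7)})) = Union({7*sqrt(7)}, Interval(-1, -2/3))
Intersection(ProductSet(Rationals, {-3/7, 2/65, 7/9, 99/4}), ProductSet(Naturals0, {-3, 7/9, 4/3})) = ProductSet(Naturals0, {7/9})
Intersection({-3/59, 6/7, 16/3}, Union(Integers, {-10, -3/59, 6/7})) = {-3/59, 6/7}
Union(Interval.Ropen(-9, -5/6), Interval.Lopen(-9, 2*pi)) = Interval(-9, 2*pi)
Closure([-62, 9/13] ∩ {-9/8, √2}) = {-9/8}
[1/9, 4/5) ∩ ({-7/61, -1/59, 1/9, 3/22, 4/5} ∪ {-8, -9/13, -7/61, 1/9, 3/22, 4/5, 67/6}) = {1/9, 3/22}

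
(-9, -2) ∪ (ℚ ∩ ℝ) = ℚ ∪ [-9, -2]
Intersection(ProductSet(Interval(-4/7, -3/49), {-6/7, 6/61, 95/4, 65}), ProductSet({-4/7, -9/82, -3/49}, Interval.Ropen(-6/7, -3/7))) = ProductSet({-4/7, -9/82, -3/49}, {-6/7})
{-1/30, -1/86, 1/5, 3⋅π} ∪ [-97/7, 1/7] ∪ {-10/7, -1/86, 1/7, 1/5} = [-97/7, 1/7] ∪ {1/5, 3⋅π}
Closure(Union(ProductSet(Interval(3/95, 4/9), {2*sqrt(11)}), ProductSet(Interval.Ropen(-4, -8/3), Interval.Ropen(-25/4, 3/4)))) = Union(ProductSet({-4, -8/3}, Interval(-25/4, 3/4)), ProductSet(Interval(-4, -8/3), {-25/4, 3/4}), ProductSet(Interval.Ropen(-4, -8/3), Interval.Ropen(-25/4, 3/4)), ProductSet(Interval(3/95, 4/9), {2*sqrt(11)}))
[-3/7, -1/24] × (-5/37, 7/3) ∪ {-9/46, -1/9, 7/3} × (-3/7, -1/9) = ({-9/46, -1/9, 7/3} × (-3/7, -1/9)) ∪ ([-3/7, -1/24] × (-5/37, 7/3))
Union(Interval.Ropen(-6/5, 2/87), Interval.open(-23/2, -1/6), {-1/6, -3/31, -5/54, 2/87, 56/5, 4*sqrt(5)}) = Union({56/5, 4*sqrt(5)}, Interval.Lopen(-23/2, 2/87))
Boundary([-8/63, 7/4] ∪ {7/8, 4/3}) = {-8/63, 7/4}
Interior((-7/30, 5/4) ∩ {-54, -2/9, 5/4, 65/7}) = ∅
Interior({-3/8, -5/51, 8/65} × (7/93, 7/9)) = ∅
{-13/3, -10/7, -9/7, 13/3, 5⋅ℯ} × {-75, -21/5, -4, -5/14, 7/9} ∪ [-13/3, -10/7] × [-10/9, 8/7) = ([-13/3, -10/7] × [-10/9, 8/7)) ∪ ({-13/3, -10/7, -9/7, 13/3, 5⋅ℯ} × {-75, -21/5, -4, -5/14, 7/9})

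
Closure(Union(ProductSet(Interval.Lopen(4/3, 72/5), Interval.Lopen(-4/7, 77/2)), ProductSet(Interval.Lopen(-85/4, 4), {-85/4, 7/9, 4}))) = Union(ProductSet({4/3, 72/5}, Interval(-4/7, 77/2)), ProductSet(Interval(-85/4, 4), {-85/4, 7/9, 4}), ProductSet(Interval(4/3, 72/5), {-4/7, 77/2}), ProductSet(Interval.Lopen(4/3, 72/5), Interval.Lopen(-4/7, 77/2)))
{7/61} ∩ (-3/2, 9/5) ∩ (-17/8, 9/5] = {7/61}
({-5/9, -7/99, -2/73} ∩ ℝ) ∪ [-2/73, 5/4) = {-5/9, -7/99} ∪ [-2/73, 5/4)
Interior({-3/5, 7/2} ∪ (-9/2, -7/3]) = (-9/2, -7/3)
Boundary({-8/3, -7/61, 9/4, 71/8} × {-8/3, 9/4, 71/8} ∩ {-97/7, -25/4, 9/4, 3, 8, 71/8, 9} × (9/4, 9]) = {9/4, 71/8} × {71/8}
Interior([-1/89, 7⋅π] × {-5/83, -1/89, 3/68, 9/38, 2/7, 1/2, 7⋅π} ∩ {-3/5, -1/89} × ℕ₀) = ∅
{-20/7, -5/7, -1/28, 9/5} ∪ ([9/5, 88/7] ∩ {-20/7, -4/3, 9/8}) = {-20/7, -5/7, -1/28, 9/5}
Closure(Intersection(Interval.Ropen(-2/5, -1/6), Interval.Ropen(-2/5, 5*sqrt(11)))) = Interval(-2/5, -1/6)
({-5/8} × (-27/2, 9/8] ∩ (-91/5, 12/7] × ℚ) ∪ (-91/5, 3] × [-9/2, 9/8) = ({-5/8} × (ℚ ∩ (-27/2, 9/8])) ∪ ((-91/5, 3] × [-9/2, 9/8))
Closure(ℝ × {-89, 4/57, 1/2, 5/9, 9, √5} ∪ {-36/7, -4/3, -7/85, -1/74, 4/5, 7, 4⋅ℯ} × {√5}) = ℝ × {-89, 4/57, 1/2, 5/9, 9, √5}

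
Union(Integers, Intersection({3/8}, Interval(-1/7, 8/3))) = Union({3/8}, Integers)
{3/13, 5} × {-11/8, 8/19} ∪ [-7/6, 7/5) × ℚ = ({3/13, 5} × {-11/8, 8/19}) ∪ ([-7/6, 7/5) × ℚ)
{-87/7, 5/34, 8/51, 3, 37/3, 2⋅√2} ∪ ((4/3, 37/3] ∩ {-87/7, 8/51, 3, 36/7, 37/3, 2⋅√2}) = {-87/7, 5/34, 8/51, 3, 36/7, 37/3, 2⋅√2}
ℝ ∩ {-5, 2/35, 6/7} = {-5, 2/35, 6/7}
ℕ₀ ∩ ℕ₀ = ℕ₀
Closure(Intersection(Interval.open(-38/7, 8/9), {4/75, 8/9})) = {4/75}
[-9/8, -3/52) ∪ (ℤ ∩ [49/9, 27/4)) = [-9/8, -3/52) ∪ {6}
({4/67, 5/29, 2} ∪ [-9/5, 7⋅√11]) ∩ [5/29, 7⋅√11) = [5/29, 7⋅√11)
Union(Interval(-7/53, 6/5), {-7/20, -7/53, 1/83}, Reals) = Interval(-oo, oo)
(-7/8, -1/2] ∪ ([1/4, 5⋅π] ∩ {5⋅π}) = (-7/8, -1/2] ∪ {5⋅π}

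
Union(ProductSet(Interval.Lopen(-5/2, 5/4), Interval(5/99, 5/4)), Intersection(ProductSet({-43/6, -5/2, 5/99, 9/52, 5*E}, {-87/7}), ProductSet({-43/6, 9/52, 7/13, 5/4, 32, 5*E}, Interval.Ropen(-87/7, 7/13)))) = Union(ProductSet({-43/6, 9/52, 5*E}, {-87/7}), ProductSet(Interval.Lopen(-5/2, 5/4), Interval(5/99, 5/4)))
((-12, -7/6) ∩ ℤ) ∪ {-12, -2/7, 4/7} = {-12, -2/7, 4/7} ∪ {-11, -10, …, -2}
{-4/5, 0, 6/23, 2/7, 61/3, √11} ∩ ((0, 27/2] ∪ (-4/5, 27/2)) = {0, 6/23, 2/7, √11}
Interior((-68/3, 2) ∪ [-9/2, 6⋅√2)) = (-68/3, 6⋅√2)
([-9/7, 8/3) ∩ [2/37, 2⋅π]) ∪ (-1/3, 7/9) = (-1/3, 8/3)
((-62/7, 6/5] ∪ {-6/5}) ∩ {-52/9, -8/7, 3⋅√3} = {-52/9, -8/7}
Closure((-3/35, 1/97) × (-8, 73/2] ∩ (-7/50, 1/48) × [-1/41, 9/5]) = [-3/35, 1/97] × [-1/41, 9/5]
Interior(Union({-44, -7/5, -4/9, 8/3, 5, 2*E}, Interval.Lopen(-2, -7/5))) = Interval.open(-2, -7/5)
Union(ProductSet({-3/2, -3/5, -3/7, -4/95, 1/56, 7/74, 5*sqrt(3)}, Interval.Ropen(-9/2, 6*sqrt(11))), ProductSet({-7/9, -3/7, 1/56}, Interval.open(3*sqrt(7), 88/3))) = Union(ProductSet({-7/9, -3/7, 1/56}, Interval.open(3*sqrt(7), 88/3)), ProductSet({-3/2, -3/5, -3/7, -4/95, 1/56, 7/74, 5*sqrt(3)}, Interval.Ropen(-9/2, 6*sqrt(11))))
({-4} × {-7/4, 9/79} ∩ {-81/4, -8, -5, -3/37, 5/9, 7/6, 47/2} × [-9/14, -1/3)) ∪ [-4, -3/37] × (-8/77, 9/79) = [-4, -3/37] × (-8/77, 9/79)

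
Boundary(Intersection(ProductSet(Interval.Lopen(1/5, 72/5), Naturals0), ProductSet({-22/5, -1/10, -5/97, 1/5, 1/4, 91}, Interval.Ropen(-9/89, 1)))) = ProductSet({1/4}, Range(0, 1, 1))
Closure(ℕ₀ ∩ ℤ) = ℕ₀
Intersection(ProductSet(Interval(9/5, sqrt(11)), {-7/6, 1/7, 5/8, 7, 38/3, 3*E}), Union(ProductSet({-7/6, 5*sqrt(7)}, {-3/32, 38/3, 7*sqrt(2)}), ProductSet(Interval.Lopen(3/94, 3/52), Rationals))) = EmptySet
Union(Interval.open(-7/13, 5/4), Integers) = Union(Integers, Interval.open(-7/13, 5/4))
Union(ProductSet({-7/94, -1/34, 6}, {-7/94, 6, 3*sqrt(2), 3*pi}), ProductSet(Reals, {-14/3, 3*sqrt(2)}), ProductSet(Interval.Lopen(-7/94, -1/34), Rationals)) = Union(ProductSet({-7/94, -1/34, 6}, {-7/94, 6, 3*sqrt(2), 3*pi}), ProductSet(Interval.Lopen(-7/94, -1/34), Rationals), ProductSet(Reals, {-14/3, 3*sqrt(2)}))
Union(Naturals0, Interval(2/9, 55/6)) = Union(Interval(2/9, 55/6), Naturals0)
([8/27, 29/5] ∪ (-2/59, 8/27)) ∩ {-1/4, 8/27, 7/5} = {8/27, 7/5}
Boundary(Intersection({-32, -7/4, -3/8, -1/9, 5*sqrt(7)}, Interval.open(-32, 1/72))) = {-7/4, -3/8, -1/9}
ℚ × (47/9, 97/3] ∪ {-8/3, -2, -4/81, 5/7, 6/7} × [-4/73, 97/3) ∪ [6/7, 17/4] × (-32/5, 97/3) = (ℚ × (47/9, 97/3]) ∪ ([6/7, 17/4] × (-32/5, 97/3)) ∪ ({-8/3, -2, -4/81, 5/7, 6/7} × [-4/73, 97/3))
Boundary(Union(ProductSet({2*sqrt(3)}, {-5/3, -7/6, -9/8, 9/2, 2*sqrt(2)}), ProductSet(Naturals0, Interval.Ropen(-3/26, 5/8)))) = Union(ProductSet({2*sqrt(3)}, {-5/3, -7/6, -9/8, 9/2, 2*sqrt(2)}), ProductSet(Naturals0, Interval(-3/26, 5/8)))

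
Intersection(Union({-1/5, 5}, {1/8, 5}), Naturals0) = {5}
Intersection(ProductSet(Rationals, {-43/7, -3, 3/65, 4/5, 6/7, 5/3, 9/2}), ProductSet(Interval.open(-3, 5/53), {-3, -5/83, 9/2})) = ProductSet(Intersection(Interval.open(-3, 5/53), Rationals), {-3, 9/2})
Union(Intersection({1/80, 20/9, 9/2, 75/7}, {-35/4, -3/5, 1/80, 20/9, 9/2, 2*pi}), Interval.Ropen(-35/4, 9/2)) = Interval(-35/4, 9/2)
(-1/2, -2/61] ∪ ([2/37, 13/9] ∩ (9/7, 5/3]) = (-1/2, -2/61] ∪ (9/7, 13/9]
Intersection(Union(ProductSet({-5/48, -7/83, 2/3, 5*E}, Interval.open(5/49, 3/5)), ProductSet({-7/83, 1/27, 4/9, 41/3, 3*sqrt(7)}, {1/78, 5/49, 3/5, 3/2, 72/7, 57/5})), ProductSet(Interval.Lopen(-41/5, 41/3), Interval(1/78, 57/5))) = Union(ProductSet({-5/48, -7/83, 2/3, 5*E}, Interval.open(5/49, 3/5)), ProductSet({-7/83, 1/27, 4/9, 41/3, 3*sqrt(7)}, {1/78, 5/49, 3/5, 3/2, 72/7, 57/5}))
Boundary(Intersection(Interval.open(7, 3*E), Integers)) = Range(8, 9, 1)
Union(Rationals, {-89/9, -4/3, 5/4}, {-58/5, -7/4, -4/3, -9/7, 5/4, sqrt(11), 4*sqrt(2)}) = Union({sqrt(11), 4*sqrt(2)}, Rationals)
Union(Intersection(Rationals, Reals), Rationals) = Rationals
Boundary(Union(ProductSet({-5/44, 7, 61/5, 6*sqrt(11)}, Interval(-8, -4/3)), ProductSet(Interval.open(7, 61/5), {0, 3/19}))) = Union(ProductSet({-5/44, 7, 61/5, 6*sqrt(11)}, Interval(-8, -4/3)), ProductSet(Interval(7, 61/5), {0, 3/19}))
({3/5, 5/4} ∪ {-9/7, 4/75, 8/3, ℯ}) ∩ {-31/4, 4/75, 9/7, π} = {4/75}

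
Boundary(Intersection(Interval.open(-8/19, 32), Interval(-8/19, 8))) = {-8/19, 8}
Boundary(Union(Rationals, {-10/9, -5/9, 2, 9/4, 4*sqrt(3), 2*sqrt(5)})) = Reals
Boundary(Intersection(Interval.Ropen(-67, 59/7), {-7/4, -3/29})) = {-7/4, -3/29}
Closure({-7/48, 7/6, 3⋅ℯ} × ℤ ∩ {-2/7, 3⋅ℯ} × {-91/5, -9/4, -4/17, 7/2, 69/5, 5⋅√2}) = ∅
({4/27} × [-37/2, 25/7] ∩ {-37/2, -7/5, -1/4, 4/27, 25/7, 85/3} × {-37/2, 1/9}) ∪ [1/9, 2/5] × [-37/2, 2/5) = [1/9, 2/5] × [-37/2, 2/5)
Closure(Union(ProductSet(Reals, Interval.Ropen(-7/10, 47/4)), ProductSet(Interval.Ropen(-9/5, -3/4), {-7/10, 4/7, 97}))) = Union(ProductSet(Interval(-9/5, -3/4), {-7/10, 97}), ProductSet(Interval.Ropen(-9/5, -3/4), {-7/10, 4/7, 97}), ProductSet(Reals, Interval(-7/10, 47/4)))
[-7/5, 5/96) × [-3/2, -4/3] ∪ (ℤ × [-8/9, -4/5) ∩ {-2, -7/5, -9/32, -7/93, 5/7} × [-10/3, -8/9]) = ({-2} × {-8/9}) ∪ ([-7/5, 5/96) × [-3/2, -4/3])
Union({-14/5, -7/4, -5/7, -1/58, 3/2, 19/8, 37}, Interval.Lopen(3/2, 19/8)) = Union({-14/5, -7/4, -5/7, -1/58, 37}, Interval(3/2, 19/8))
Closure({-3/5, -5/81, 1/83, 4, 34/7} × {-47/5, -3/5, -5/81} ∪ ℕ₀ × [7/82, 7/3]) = (ℕ₀ × [7/82, 7/3]) ∪ ({-3/5, -5/81, 1/83, 4, 34/7} × {-47/5, -3/5, -5/81})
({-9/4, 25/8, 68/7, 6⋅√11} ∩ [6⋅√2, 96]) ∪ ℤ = ℤ ∪ {68/7, 6⋅√11}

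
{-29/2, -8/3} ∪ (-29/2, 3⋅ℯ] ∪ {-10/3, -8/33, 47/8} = [-29/2, 3⋅ℯ]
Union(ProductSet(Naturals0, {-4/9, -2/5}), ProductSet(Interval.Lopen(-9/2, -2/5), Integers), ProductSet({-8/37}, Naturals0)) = Union(ProductSet({-8/37}, Naturals0), ProductSet(Interval.Lopen(-9/2, -2/5), Integers), ProductSet(Naturals0, {-4/9, -2/5}))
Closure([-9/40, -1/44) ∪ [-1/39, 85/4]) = [-9/40, 85/4]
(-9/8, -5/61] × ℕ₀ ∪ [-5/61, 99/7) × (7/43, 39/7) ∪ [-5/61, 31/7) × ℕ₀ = ((-9/8, 31/7) × ℕ₀) ∪ ([-5/61, 99/7) × (7/43, 39/7))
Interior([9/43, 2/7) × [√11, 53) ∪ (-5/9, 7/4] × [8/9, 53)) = (-5/9, 7/4) × (8/9, 53)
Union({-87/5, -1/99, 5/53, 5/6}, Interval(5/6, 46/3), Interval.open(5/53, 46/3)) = Union({-87/5, -1/99}, Interval(5/53, 46/3))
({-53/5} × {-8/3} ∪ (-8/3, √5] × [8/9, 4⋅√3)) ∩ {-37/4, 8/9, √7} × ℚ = {8/9} × (ℚ ∩ [8/9, 4⋅√3))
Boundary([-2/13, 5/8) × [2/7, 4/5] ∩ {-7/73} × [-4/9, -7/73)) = ∅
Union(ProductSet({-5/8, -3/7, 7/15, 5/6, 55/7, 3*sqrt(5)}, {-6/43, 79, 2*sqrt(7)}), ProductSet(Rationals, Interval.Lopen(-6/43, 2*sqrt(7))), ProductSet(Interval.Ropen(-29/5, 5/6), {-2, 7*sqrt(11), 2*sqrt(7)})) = Union(ProductSet({-5/8, -3/7, 7/15, 5/6, 55/7, 3*sqrt(5)}, {-6/43, 79, 2*sqrt(7)}), ProductSet(Interval.Ropen(-29/5, 5/6), {-2, 7*sqrt(11), 2*sqrt(7)}), ProductSet(Rationals, Interval.Lopen(-6/43, 2*sqrt(7))))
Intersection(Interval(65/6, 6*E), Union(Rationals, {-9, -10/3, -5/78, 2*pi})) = Intersection(Interval(65/6, 6*E), Rationals)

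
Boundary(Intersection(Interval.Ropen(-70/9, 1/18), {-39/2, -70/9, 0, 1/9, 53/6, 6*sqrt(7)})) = {-70/9, 0}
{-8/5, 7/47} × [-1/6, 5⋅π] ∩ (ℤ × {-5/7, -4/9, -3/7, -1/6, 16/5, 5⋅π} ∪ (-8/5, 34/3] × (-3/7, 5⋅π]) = {7/47} × [-1/6, 5⋅π]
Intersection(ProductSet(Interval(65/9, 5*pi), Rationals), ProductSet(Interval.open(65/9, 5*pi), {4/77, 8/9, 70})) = ProductSet(Interval.open(65/9, 5*pi), {4/77, 8/9, 70})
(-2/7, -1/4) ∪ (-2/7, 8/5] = (-2/7, 8/5]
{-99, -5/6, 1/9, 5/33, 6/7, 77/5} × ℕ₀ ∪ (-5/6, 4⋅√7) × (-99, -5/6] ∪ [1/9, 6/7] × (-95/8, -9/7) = ({-99, -5/6, 1/9, 5/33, 6/7, 77/5} × ℕ₀) ∪ ((-5/6, 4⋅√7) × (-99, -5/6])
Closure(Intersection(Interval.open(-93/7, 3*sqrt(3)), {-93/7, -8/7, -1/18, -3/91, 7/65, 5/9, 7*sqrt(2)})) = {-8/7, -1/18, -3/91, 7/65, 5/9}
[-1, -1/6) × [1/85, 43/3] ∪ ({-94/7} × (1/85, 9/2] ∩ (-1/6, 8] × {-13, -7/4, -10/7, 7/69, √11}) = [-1, -1/6) × [1/85, 43/3]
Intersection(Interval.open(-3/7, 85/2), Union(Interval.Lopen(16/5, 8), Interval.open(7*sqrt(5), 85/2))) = Union(Interval.Lopen(16/5, 8), Interval.open(7*sqrt(5), 85/2))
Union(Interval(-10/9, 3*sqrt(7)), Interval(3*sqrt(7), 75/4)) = Interval(-10/9, 75/4)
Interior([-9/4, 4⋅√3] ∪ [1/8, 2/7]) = (-9/4, 4⋅√3)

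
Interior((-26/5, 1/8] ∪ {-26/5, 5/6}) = (-26/5, 1/8)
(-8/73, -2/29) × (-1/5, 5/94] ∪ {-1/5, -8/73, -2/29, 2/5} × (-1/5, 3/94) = ({-1/5, -8/73, -2/29, 2/5} × (-1/5, 3/94)) ∪ ((-8/73, -2/29) × (-1/5, 5/94])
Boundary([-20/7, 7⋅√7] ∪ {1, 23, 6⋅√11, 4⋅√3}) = {-20/7, 23, 6⋅√11, 7⋅√7}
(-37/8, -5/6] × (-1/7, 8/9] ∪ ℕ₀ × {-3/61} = (ℕ₀ × {-3/61}) ∪ ((-37/8, -5/6] × (-1/7, 8/9])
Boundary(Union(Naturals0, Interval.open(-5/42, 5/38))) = Union(Complement(Naturals0, Interval.open(-5/42, 5/38)), {-5/42, 5/38})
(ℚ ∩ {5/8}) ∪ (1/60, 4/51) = (1/60, 4/51) ∪ {5/8}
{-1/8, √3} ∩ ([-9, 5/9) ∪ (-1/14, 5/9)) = {-1/8}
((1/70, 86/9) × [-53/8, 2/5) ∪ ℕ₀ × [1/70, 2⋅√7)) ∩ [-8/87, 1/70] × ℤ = {0} × {1, 2, …, 5}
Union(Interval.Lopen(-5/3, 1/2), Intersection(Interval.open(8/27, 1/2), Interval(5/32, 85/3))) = Interval.Lopen(-5/3, 1/2)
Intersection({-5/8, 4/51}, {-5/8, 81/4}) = {-5/8}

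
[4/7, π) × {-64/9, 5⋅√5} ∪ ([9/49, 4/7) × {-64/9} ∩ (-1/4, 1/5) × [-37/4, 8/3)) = ([9/49, 1/5) × {-64/9}) ∪ ([4/7, π) × {-64/9, 5⋅√5})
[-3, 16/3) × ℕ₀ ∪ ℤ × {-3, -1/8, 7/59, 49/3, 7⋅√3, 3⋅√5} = ([-3, 16/3) × ℕ₀) ∪ (ℤ × {-3, -1/8, 7/59, 49/3, 7⋅√3, 3⋅√5})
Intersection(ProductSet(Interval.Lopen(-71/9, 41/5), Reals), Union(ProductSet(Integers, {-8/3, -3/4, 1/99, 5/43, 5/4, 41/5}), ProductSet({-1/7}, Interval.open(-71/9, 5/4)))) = Union(ProductSet({-1/7}, Interval.open(-71/9, 5/4)), ProductSet(Range(-7, 9, 1), {-8/3, -3/4, 1/99, 5/43, 5/4, 41/5}))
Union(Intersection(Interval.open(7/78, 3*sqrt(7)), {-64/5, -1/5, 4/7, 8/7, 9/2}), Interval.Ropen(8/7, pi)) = Union({4/7, 9/2}, Interval.Ropen(8/7, pi))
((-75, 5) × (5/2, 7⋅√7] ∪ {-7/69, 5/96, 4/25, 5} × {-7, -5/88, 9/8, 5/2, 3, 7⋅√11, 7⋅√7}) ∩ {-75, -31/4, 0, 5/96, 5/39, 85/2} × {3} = {-31/4, 0, 5/96, 5/39} × {3}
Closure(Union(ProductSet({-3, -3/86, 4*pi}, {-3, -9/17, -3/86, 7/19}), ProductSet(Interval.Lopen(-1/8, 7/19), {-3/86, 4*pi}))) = Union(ProductSet({-3, -3/86, 4*pi}, {-3, -9/17, -3/86, 7/19}), ProductSet(Interval(-1/8, 7/19), {-3/86, 4*pi}))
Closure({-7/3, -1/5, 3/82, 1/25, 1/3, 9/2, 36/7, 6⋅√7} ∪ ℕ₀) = {-7/3, -1/5, 3/82, 1/25, 1/3, 9/2, 36/7, 6⋅√7} ∪ ℕ₀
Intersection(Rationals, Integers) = Integers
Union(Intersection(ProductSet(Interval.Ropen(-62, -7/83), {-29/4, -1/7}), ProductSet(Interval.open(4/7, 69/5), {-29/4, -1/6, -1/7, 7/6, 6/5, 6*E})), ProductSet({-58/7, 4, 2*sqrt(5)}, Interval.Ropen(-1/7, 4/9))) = ProductSet({-58/7, 4, 2*sqrt(5)}, Interval.Ropen(-1/7, 4/9))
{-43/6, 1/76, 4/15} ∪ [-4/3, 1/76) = {-43/6, 4/15} ∪ [-4/3, 1/76]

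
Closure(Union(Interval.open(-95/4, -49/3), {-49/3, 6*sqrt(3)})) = Union({6*sqrt(3)}, Interval(-95/4, -49/3))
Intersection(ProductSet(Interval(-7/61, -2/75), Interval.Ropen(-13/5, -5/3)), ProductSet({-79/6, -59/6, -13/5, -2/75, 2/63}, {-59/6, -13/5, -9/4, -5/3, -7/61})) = ProductSet({-2/75}, {-13/5, -9/4})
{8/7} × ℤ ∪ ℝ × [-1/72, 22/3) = ({8/7} × ℤ) ∪ (ℝ × [-1/72, 22/3))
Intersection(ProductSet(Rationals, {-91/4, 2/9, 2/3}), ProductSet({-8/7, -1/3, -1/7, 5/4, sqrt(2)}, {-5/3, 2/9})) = ProductSet({-8/7, -1/3, -1/7, 5/4}, {2/9})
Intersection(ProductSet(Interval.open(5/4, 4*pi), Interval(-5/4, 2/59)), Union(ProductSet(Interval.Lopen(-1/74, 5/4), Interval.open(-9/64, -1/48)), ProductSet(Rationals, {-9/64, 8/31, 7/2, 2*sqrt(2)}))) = ProductSet(Intersection(Interval.open(5/4, 4*pi), Rationals), {-9/64})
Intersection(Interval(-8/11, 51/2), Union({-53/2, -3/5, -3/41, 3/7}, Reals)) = Interval(-8/11, 51/2)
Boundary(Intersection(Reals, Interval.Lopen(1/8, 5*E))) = {1/8, 5*E}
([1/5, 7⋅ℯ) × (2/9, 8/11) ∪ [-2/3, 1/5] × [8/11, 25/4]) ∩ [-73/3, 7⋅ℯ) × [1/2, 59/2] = ([-2/3, 1/5] × [8/11, 25/4]) ∪ ([1/5, 7⋅ℯ) × [1/2, 8/11))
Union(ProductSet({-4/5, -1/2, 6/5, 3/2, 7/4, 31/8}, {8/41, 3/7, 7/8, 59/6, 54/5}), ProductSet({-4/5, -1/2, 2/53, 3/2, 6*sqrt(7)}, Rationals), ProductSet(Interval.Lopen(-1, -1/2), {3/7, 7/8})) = Union(ProductSet({-4/5, -1/2, 2/53, 3/2, 6*sqrt(7)}, Rationals), ProductSet({-4/5, -1/2, 6/5, 3/2, 7/4, 31/8}, {8/41, 3/7, 7/8, 59/6, 54/5}), ProductSet(Interval.Lopen(-1, -1/2), {3/7, 7/8}))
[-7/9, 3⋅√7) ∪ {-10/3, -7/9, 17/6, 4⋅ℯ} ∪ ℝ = (-∞, ∞)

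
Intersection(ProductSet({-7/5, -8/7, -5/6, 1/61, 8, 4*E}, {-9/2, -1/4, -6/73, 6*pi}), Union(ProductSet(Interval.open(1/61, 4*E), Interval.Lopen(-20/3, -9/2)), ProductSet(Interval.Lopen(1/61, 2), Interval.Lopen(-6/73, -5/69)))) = ProductSet({8}, {-9/2})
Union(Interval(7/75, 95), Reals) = Interval(-oo, oo)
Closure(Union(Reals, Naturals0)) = Reals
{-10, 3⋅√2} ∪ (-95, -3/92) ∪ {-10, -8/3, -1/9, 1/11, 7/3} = (-95, -3/92) ∪ {1/11, 7/3, 3⋅√2}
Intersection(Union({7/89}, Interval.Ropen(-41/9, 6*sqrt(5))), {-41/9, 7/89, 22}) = {-41/9, 7/89}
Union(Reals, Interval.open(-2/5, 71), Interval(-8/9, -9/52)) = Interval(-oo, oo)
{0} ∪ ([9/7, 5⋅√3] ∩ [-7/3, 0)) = {0}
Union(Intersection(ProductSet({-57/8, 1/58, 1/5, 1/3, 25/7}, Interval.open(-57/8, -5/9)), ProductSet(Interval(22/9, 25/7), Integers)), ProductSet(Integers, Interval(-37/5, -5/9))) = Union(ProductSet({25/7}, Range(-7, 0, 1)), ProductSet(Integers, Interval(-37/5, -5/9)))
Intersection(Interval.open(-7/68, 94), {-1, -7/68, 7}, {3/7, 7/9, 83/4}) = EmptySet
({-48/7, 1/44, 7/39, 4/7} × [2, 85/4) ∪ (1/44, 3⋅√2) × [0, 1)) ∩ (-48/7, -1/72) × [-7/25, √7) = ∅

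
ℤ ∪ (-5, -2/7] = ℤ ∪ [-5, -2/7]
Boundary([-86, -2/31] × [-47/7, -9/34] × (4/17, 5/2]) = ([-86, -2/31] × [-47/7, -9/34] × {4/17, 5/2}) ∪ ((({-86, -2/31} × [-47/7, -9/34]) ∪ ([-86, -2/31] × {-47/7, -9/34})) × [4/17, 5/2])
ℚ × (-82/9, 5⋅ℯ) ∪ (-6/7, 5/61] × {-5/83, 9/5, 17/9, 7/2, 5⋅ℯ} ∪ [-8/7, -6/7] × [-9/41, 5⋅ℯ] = (ℚ × (-82/9, 5⋅ℯ)) ∪ ([-8/7, -6/7] × [-9/41, 5⋅ℯ]) ∪ ((-6/7, 5/61] × {-5/83, 9/5, 17/9, 7/2, 5⋅ℯ})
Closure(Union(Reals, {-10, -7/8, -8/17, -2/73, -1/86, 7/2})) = Reals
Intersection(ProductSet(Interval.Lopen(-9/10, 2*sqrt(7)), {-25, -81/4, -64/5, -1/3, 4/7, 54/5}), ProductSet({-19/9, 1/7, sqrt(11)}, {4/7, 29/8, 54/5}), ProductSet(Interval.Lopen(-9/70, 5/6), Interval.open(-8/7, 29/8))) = ProductSet({1/7}, {4/7})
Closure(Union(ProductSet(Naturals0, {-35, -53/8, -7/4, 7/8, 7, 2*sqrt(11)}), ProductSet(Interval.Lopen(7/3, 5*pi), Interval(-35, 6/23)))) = Union(ProductSet(Interval(7/3, 5*pi), Interval(-35, 6/23)), ProductSet(Naturals0, {-35, 7/8, 7, 2*sqrt(11)}), ProductSet(Union(Complement(Naturals0, Interval.open(7/3, 5*pi)), Naturals0), {-35, -53/8, -7/4, 7/8, 7, 2*sqrt(11)}))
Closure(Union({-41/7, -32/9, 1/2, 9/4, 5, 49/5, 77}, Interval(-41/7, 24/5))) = Union({5, 49/5, 77}, Interval(-41/7, 24/5))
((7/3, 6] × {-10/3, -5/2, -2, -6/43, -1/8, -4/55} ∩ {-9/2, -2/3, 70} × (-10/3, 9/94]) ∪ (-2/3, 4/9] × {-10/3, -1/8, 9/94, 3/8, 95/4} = (-2/3, 4/9] × {-10/3, -1/8, 9/94, 3/8, 95/4}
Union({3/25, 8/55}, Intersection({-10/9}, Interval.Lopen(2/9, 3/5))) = {3/25, 8/55}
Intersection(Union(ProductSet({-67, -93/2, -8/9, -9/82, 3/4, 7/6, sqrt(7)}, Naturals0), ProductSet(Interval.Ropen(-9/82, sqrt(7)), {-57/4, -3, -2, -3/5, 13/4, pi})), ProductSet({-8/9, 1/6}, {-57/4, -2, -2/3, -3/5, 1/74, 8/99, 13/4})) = ProductSet({1/6}, {-57/4, -2, -3/5, 13/4})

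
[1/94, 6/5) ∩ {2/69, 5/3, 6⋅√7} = {2/69}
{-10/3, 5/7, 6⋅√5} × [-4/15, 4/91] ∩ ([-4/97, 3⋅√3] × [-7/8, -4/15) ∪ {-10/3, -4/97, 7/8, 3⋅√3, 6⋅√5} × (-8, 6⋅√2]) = {-10/3, 6⋅√5} × [-4/15, 4/91]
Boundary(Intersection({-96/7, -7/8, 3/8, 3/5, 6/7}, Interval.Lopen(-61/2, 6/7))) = {-96/7, -7/8, 3/8, 3/5, 6/7}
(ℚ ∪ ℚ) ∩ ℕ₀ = ℕ₀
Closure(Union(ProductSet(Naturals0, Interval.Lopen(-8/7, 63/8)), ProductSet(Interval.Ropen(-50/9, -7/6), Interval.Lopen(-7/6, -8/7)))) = Union(ProductSet({-50/9, -7/6}, Interval(-7/6, -8/7)), ProductSet(Interval(-50/9, -7/6), {-7/6, -8/7}), ProductSet(Interval.Ropen(-50/9, -7/6), Interval.Lopen(-7/6, -8/7)), ProductSet(Naturals0, Interval(-8/7, 63/8)))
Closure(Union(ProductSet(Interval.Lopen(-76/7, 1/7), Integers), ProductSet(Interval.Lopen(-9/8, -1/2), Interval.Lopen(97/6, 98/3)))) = Union(ProductSet({-9/8, -1/2}, Interval(97/6, 98/3)), ProductSet(Interval(-76/7, 1/7), Integers), ProductSet(Interval(-9/8, -1/2), {97/6, 98/3}), ProductSet(Interval.Lopen(-9/8, -1/2), Interval.Lopen(97/6, 98/3)))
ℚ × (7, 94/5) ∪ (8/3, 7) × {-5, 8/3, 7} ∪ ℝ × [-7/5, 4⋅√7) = (ℚ × (7, 94/5)) ∪ ((8/3, 7) × {-5, 8/3, 7}) ∪ (ℝ × [-7/5, 4⋅√7))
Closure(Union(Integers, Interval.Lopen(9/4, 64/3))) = Union(Integers, Interval(9/4, 64/3))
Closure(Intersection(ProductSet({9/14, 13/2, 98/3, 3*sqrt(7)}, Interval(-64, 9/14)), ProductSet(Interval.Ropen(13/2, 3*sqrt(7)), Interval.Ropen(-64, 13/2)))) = ProductSet({13/2}, Interval(-64, 9/14))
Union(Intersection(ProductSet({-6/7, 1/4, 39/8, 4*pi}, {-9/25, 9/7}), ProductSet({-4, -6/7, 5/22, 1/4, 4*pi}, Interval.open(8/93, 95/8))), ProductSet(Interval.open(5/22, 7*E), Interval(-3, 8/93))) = Union(ProductSet({-6/7, 1/4, 4*pi}, {9/7}), ProductSet(Interval.open(5/22, 7*E), Interval(-3, 8/93)))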